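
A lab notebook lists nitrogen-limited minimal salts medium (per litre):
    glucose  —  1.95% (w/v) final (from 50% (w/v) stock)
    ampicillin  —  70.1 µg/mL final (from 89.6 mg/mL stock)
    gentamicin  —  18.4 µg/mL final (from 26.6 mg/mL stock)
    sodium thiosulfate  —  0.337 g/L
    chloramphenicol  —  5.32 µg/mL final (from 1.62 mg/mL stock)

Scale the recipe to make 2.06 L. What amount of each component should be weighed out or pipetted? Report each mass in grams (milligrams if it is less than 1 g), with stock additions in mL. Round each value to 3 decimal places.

Working volume: 2.06 L.
glucose: C1V1 = C2V2 → 1.95% ÷ 50% × 2060 mL = 80.340 mL
ampicillin: C1V1 = C2V2 → 70.1 µg/mL × 2060 mL ÷ 89600 µg/mL = 1.612 mL
gentamicin: dilute stock: 18.4 µg/mL × 2060 mL ÷ 26600 µg/mL = 1.425 mL
sodium thiosulfate: 0.337 g/L × 2.06 L = 0.69422 g = 694.220 mg
chloramphenicol: C1V1 = C2V2 → 5.32 µg/mL × 2060 mL ÷ 1620 µg/mL = 6.765 mL

glucose 80.340 mL; ampicillin 1.612 mL; gentamicin 1.425 mL; sodium thiosulfate 694.220 mg; chloramphenicol 6.765 mL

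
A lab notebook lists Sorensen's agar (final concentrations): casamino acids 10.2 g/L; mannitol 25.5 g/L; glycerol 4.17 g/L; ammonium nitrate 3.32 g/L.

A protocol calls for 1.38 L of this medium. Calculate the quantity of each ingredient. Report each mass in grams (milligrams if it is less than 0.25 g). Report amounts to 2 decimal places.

casamino acids 14.08 g; mannitol 35.19 g; glycerol 5.75 g; ammonium nitrate 4.58 g

Working volume: 1.38 L.
casamino acids: 10.2 g/L × 1.38 L = 14.08 g
mannitol: 25.5 g/L × 1.38 L = 35.19 g
glycerol: 4.17 g/L × 1.38 L = 5.75 g
ammonium nitrate: 3.32 g/L × 1.38 L = 4.58 g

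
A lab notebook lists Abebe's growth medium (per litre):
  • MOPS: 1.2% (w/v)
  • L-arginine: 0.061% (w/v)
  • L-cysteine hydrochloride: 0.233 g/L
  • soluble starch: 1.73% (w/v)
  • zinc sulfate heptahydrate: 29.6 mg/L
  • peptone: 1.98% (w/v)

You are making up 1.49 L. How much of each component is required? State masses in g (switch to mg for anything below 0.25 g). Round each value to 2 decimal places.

MOPS 17.88 g; L-arginine 0.91 g; L-cysteine hydrochloride 0.35 g; soluble starch 25.78 g; zinc sulfate heptahydrate 44.10 mg; peptone 29.50 g

Working volume: 1.49 L.
MOPS: 1.2% w/v = 12 g/L → 12 × 1.49 L = 17.88 g
L-arginine: 0.061% w/v = 0.61 g/L → 0.61 × 1.49 L = 0.91 g
L-cysteine hydrochloride: 0.233 g/L × 1.49 L = 0.35 g
soluble starch: 1.73 g per 100 mL × 1490 mL ÷ 100 = 25.78 g
zinc sulfate heptahydrate: 29.6 mg/L × 1.49 L = 44.10 mg
peptone: 1.98 g per 100 mL × 1490 mL ÷ 100 = 29.50 g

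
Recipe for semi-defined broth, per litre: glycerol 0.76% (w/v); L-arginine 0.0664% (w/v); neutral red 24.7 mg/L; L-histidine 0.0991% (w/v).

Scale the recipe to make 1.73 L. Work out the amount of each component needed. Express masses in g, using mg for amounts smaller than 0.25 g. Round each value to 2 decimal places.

Working volume: 1.73 L.
glycerol: 0.76 g per 100 mL × 1730 mL ÷ 100 = 13.15 g
L-arginine: 0.0664% w/v = 0.664 g/L → 0.664 × 1.73 L = 1.15 g
neutral red: 24.7 mg/L × 1.73 L = 42.73 mg
L-histidine: 0.0991% w/v = 0.991 g/L → 0.991 × 1.73 L = 1.71 g

glycerol 13.15 g; L-arginine 1.15 g; neutral red 42.73 mg; L-histidine 1.71 g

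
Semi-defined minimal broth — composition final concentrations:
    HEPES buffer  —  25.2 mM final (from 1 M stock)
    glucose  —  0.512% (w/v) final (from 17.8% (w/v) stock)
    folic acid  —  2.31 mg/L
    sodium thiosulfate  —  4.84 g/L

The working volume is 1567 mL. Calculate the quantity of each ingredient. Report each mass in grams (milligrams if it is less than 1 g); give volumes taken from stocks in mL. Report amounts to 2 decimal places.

HEPES buffer 39.49 mL; glucose 45.07 mL; folic acid 3.62 mg; sodium thiosulfate 7.58 g

Working volume: 1567 mL = 1.567 L.
HEPES buffer: dilute stock: 25.2 mM × 1567 mL ÷ 1000 mM = 39.49 mL
glucose: V = C2·V2/C1 = 0.512% ÷ 17.8% × 1567 mL = 45.07 mL
folic acid: 2.31 mg/L × 1.567 L = 3.62 mg
sodium thiosulfate: 4.84 g/L × 1.567 L = 7.58 g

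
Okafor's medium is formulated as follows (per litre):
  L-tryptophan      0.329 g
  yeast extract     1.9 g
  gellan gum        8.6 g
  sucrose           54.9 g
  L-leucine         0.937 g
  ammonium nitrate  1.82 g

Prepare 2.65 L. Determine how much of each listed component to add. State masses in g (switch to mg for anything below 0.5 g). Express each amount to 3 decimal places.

Ratio of target to recipe volume: 2650 / 1000 = 2.65.
L-tryptophan: 0.329 g × (2650 mL / 1000 mL) = 0.872 g
yeast extract: 1.9 g × (2650 mL / 1000 mL) = 5.035 g
gellan gum: 8.6 g × (2650 mL / 1000 mL) = 22.790 g
sucrose: 54.9 g × (2650 mL / 1000 mL) = 145.485 g
L-leucine: 0.937 g × (2650 mL / 1000 mL) = 2.483 g
ammonium nitrate: 1.82 g × (2650 mL / 1000 mL) = 4.823 g

L-tryptophan 0.872 g; yeast extract 5.035 g; gellan gum 22.790 g; sucrose 145.485 g; L-leucine 2.483 g; ammonium nitrate 4.823 g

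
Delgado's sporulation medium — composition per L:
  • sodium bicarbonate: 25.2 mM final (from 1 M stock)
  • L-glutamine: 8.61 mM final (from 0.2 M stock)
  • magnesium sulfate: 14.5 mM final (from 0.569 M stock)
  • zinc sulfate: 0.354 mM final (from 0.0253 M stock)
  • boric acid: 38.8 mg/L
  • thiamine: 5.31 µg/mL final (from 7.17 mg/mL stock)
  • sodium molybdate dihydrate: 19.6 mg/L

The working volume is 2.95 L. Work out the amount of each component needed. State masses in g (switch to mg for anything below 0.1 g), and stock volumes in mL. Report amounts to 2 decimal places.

sodium bicarbonate 74.34 mL; L-glutamine 127.00 mL; magnesium sulfate 75.18 mL; zinc sulfate 41.28 mL; boric acid 0.11 g; thiamine 2.18 mL; sodium molybdate dihydrate 57.82 mg

Scale factor relative to 1 L: 2.95.
sodium bicarbonate: V = C2·V2/C1 = 25.2 mM × 2950 mL ÷ 1000 mM = 74.34 mL
L-glutamine: C1V1 = C2V2 → 8.61 mM × 2950 mL ÷ 200 mM = 127.00 mL
magnesium sulfate: C1V1 = C2V2 → 14.5 mM × 2950 mL ÷ 569 mM = 75.18 mL
zinc sulfate: dilute stock: 0.354 mM × 2950 mL ÷ 25.3 mM = 41.28 mL
boric acid: 38.8 mg/L × 2.95 L = 114.46 mg = 0.11 g
thiamine: C1V1 = C2V2 → 5.31 µg/mL × 2950 mL ÷ 7170 µg/mL = 2.18 mL
sodium molybdate dihydrate: 19.6 mg/L × 2.95 L = 57.82 mg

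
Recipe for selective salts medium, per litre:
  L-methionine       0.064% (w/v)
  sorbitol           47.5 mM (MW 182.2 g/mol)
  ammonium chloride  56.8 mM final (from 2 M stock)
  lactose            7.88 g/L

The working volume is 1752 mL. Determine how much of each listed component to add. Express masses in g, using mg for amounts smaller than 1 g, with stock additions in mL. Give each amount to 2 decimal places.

Scale factor relative to 1 L: 1.752.
L-methionine: 0.064 g per 100 mL × 1752 mL ÷ 100 = 1.12 g
sorbitol: 47.5 mmol/L × 182.2 g/mol × 1.752 L ÷ 1000 = 15.16 g
ammonium chloride: dilute stock: 56.8 mM × 1752 mL ÷ 2000 mM = 49.76 mL
lactose: 7.88 g/L × 1.752 L = 13.81 g

L-methionine 1.12 g; sorbitol 15.16 g; ammonium chloride 49.76 mL; lactose 13.81 g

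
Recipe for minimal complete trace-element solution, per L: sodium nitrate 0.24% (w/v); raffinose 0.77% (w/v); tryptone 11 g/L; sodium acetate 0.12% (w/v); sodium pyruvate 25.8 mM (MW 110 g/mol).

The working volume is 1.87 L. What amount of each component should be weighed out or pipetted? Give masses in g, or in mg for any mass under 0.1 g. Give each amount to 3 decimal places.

sodium nitrate 4.488 g; raffinose 14.399 g; tryptone 20.570 g; sodium acetate 2.244 g; sodium pyruvate 5.307 g

Working volume: 1.87 L.
sodium nitrate: 0.24 g per 100 mL × 1870 mL ÷ 100 = 4.488 g
raffinose: 0.77 g per 100 mL × 1870 mL ÷ 100 = 14.399 g
tryptone: 11 g/L × 1.87 L = 20.570 g
sodium acetate: 0.12% w/v = 1.2 g/L → 1.2 × 1.87 L = 2.244 g
sodium pyruvate: 25.8 mmol/L × 110 g/mol × 1.87 L ÷ 1000 = 5.307 g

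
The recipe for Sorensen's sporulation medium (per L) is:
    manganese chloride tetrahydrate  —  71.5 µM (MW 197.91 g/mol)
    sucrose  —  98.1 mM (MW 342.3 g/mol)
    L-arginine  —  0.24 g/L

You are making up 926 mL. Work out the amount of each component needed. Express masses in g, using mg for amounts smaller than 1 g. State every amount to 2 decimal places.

manganese chloride tetrahydrate 13.10 mg; sucrose 31.09 g; L-arginine 222.24 mg

Target volume = 926 mL = 0.926 L.
manganese chloride tetrahydrate: 71.5 µmol/L × 197.91 g/mol × 0.926 L ÷ 1000 = 13.10 mg
sucrose: 98.1 mmol/L × 342.3 g/mol × 0.926 L ÷ 1000 = 31.09 g
L-arginine: 0.24 g/L × 0.926 L = 0.22224 g = 222.24 mg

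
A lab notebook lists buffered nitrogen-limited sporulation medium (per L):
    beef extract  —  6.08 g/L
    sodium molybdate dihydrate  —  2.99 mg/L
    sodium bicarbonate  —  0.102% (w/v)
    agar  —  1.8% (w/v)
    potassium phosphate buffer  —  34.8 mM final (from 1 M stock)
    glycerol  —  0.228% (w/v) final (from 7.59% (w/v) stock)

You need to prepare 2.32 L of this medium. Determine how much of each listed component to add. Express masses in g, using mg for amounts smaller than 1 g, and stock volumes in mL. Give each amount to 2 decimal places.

Scale factor relative to 1 L: 2.32.
beef extract: 6.08 g/L × 2.32 L = 14.11 g
sodium molybdate dihydrate: 2.99 mg/L × 2.32 L = 6.94 mg
sodium bicarbonate: 0.102% w/v = 1.02 g/L → 1.02 × 2.32 L = 2.37 g
agar: 1.8% w/v = 18 g/L → 18 × 2.32 L = 41.76 g
potassium phosphate buffer: dilute stock: 34.8 mM × 2320 mL ÷ 1000 mM = 80.74 mL
glycerol: dilute stock: 0.228% ÷ 7.59% × 2320 mL = 69.69 mL

beef extract 14.11 g; sodium molybdate dihydrate 6.94 mg; sodium bicarbonate 2.37 g; agar 41.76 g; potassium phosphate buffer 80.74 mL; glycerol 69.69 mL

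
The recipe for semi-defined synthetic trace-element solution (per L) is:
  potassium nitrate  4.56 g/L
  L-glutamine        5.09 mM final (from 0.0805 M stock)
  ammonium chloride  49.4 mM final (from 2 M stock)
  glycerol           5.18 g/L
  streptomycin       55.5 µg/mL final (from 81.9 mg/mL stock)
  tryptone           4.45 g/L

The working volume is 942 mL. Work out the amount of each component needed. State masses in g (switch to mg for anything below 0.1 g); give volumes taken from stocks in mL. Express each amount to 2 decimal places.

Target volume = 942 mL = 0.942 L.
potassium nitrate: 4.56 g/L × 0.942 L = 4.30 g
L-glutamine: dilute stock: 5.09 mM × 942 mL ÷ 80.5 mM = 59.56 mL
ammonium chloride: dilute stock: 49.4 mM × 942 mL ÷ 2000 mM = 23.27 mL
glycerol: 5.18 g/L × 0.942 L = 4.88 g
streptomycin: dilute stock: 55.5 µg/mL × 942 mL ÷ 81900 µg/mL = 0.64 mL
tryptone: 4.45 g/L × 0.942 L = 4.19 g

potassium nitrate 4.30 g; L-glutamine 59.56 mL; ammonium chloride 23.27 mL; glycerol 4.88 g; streptomycin 0.64 mL; tryptone 4.19 g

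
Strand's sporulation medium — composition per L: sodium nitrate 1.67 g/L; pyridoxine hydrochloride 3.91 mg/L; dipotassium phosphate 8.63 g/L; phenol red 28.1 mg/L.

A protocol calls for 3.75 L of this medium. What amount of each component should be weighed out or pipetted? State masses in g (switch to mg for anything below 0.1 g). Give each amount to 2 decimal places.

Working volume: 3.75 L.
sodium nitrate: 1.67 g/L × 3.75 L = 6.26 g
pyridoxine hydrochloride: 3.91 mg/L × 3.75 L = 14.66 mg
dipotassium phosphate: 8.63 g/L × 3.75 L = 32.36 g
phenol red: 28.1 mg/L × 3.75 L = 105.375 mg = 0.11 g

sodium nitrate 6.26 g; pyridoxine hydrochloride 14.66 mg; dipotassium phosphate 32.36 g; phenol red 0.11 g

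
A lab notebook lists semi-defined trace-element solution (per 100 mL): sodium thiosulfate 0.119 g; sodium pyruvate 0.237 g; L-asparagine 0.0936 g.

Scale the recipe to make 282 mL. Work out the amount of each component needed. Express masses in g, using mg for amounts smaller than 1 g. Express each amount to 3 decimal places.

sodium thiosulfate 335.580 mg; sodium pyruvate 668.340 mg; L-asparagine 263.952 mg

Ratio of target to recipe volume: 282 / 100 = 2.82.
sodium thiosulfate: 0.119 g × (282 mL / 100 mL) = 0.33558 g = 335.580 mg
sodium pyruvate: 0.237 g × (282 mL / 100 mL) = 0.66834 g = 668.340 mg
L-asparagine: 0.0936 g × (282 mL / 100 mL) = 0.263952 g = 263.952 mg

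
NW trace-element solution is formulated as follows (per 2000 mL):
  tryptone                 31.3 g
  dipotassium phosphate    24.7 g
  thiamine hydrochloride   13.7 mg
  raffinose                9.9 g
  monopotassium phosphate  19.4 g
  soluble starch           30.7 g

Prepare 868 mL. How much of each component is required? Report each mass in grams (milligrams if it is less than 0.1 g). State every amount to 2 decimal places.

tryptone 13.58 g; dipotassium phosphate 10.72 g; thiamine hydrochloride 5.95 mg; raffinose 4.30 g; monopotassium phosphate 8.42 g; soluble starch 13.32 g

Scale factor = 868 mL / 2000 mL = 0.434.
tryptone: 31.3 g × (868 mL / 2000 mL) = 13.58 g
dipotassium phosphate: 24.7 g × (868 mL / 2000 mL) = 10.72 g
thiamine hydrochloride: 13.7 mg × (868 mL / 2000 mL) = 5.95 mg
raffinose: 9.9 g × (868 mL / 2000 mL) = 4.30 g
monopotassium phosphate: 19.4 g × (868 mL / 2000 mL) = 8.42 g
soluble starch: 30.7 g × (868 mL / 2000 mL) = 13.32 g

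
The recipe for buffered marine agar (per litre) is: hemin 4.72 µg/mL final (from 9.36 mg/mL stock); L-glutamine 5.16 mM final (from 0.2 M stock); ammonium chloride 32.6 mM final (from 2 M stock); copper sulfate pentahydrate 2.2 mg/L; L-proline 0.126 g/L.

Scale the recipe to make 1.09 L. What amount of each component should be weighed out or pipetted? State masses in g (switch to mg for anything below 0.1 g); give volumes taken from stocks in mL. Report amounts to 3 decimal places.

Working volume: 1.09 L.
hemin: C1V1 = C2V2 → 4.72 µg/mL × 1090 mL ÷ 9360 µg/mL = 0.550 mL
L-glutamine: dilute stock: 5.16 mM × 1090 mL ÷ 200 mM = 28.122 mL
ammonium chloride: dilute stock: 32.6 mM × 1090 mL ÷ 2000 mM = 17.767 mL
copper sulfate pentahydrate: 2.2 mg/L × 1.09 L = 2.398 mg
L-proline: 0.126 g/L × 1.09 L = 0.137 g

hemin 0.550 mL; L-glutamine 28.122 mL; ammonium chloride 17.767 mL; copper sulfate pentahydrate 2.398 mg; L-proline 0.137 g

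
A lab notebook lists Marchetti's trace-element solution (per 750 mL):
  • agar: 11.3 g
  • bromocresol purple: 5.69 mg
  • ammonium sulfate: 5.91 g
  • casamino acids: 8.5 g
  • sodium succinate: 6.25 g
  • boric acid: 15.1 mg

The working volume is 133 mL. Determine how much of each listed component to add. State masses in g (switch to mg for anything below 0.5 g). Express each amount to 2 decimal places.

agar 2.00 g; bromocresol purple 1.01 mg; ammonium sulfate 1.05 g; casamino acids 1.51 g; sodium succinate 1.11 g; boric acid 2.68 mg

Ratio of target to recipe volume: 133 / 750 = 0.177333.
agar: 11.3 g × (133 mL / 750 mL) = 2.00 g
bromocresol purple: 5.69 mg × (133 mL / 750 mL) = 1.01 mg
ammonium sulfate: 5.91 g × (133 mL / 750 mL) = 1.05 g
casamino acids: 8.5 g × (133 mL / 750 mL) = 1.51 g
sodium succinate: 6.25 g × (133 mL / 750 mL) = 1.11 g
boric acid: 15.1 mg × (133 mL / 750 mL) = 2.68 mg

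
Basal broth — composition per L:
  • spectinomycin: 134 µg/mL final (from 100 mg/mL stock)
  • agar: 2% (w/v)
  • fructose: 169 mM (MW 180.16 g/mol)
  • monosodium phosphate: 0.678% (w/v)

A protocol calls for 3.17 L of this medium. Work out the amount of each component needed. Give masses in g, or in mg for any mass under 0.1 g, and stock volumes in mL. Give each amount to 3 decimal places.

spectinomycin 4.248 mL; agar 63.400 g; fructose 96.517 g; monosodium phosphate 21.493 g

Working volume: 3.17 L.
spectinomycin: V = C2·V2/C1 = 134 µg/mL × 3170 mL ÷ 100000 µg/mL = 4.248 mL
agar: 2% w/v = 20 g/L → 20 × 3.17 L = 63.400 g
fructose: 169 mmol/L × 180.16 g/mol × 3.17 L ÷ 1000 = 96.517 g
monosodium phosphate: 0.678% w/v = 6.78 g/L → 6.78 × 3.17 L = 21.493 g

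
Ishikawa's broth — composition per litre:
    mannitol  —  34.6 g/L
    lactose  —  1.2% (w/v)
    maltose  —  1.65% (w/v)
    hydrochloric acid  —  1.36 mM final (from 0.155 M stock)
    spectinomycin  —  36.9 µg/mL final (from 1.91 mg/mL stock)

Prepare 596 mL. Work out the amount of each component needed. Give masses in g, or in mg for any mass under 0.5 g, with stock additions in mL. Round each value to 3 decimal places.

mannitol 20.622 g; lactose 7.152 g; maltose 9.834 g; hydrochloric acid 5.229 mL; spectinomycin 11.514 mL

Target volume = 596 mL = 0.596 L.
mannitol: 34.6 g/L × 0.596 L = 20.622 g
lactose: 1.2 g per 100 mL × 596 mL ÷ 100 = 7.152 g
maltose: 1.65 g per 100 mL × 596 mL ÷ 100 = 9.834 g
hydrochloric acid: C1V1 = C2V2 → 1.36 mM × 596 mL ÷ 155 mM = 5.229 mL
spectinomycin: V = C2·V2/C1 = 36.9 µg/mL × 596 mL ÷ 1910 µg/mL = 11.514 mL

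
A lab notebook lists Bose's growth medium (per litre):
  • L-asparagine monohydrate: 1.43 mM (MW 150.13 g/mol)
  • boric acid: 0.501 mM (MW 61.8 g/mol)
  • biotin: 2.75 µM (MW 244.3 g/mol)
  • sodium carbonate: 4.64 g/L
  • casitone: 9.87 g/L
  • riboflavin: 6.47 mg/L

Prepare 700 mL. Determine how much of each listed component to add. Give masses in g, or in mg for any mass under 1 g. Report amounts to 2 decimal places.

L-asparagine monohydrate 150.28 mg; boric acid 21.67 mg; biotin 0.47 mg; sodium carbonate 3.25 g; casitone 6.91 g; riboflavin 4.53 mg

Scale factor relative to 1 L: 0.7.
L-asparagine monohydrate: 1.43 mmol/L × 150.13 mg/mmol × 0.7 L = 150.28 mg
boric acid: 0.501 mmol/L × 61.8 mg/mmol × 0.7 L = 21.67 mg
biotin: 2.75 µmol/L × 244.3 g/mol × 0.7 L ÷ 1000 = 0.47 mg
sodium carbonate: 4.64 g/L × 0.7 L = 3.25 g
casitone: 9.87 g/L × 0.7 L = 6.91 g
riboflavin: 6.47 mg/L × 0.7 L = 4.53 mg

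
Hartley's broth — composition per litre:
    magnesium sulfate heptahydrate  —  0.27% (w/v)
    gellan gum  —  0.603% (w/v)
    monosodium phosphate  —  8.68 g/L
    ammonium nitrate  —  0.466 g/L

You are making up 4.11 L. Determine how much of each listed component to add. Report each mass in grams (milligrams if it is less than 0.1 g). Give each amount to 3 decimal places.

magnesium sulfate heptahydrate 11.097 g; gellan gum 24.783 g; monosodium phosphate 35.675 g; ammonium nitrate 1.915 g

Working volume: 4.11 L.
magnesium sulfate heptahydrate: 0.27 g per 100 mL × 4110 mL ÷ 100 = 11.097 g
gellan gum: 0.603% w/v = 6.03 g/L → 6.03 × 4.11 L = 24.783 g
monosodium phosphate: 8.68 g/L × 4.11 L = 35.675 g
ammonium nitrate: 0.466 g/L × 4.11 L = 1.915 g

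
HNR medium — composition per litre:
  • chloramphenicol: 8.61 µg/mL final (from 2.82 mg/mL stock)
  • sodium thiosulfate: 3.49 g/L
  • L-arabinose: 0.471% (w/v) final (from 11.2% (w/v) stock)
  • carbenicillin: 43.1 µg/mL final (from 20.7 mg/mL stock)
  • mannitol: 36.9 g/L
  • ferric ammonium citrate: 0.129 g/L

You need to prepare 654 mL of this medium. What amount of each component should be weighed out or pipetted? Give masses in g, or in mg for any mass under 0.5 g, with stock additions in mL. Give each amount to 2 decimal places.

Scale factor relative to 1 L: 0.654.
chloramphenicol: V = C2·V2/C1 = 8.61 µg/mL × 654 mL ÷ 2820 µg/mL = 2.00 mL
sodium thiosulfate: 3.49 g/L × 0.654 L = 2.28 g
L-arabinose: V = C2·V2/C1 = 0.471% ÷ 11.2% × 654 mL = 27.50 mL
carbenicillin: C1V1 = C2V2 → 43.1 µg/mL × 654 mL ÷ 20700 µg/mL = 1.36 mL
mannitol: 36.9 g/L × 0.654 L = 24.13 g
ferric ammonium citrate: 0.129 g/L × 0.654 L = 0.084366 g = 84.37 mg

chloramphenicol 2.00 mL; sodium thiosulfate 2.28 g; L-arabinose 27.50 mL; carbenicillin 1.36 mL; mannitol 24.13 g; ferric ammonium citrate 84.37 mg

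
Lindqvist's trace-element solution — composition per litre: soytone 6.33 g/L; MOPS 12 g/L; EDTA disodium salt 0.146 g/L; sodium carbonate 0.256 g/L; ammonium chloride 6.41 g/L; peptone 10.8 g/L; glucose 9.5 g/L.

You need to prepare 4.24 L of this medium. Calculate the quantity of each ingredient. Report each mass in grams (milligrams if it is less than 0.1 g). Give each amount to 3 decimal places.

soytone 26.839 g; MOPS 50.880 g; EDTA disodium salt 0.619 g; sodium carbonate 1.085 g; ammonium chloride 27.178 g; peptone 45.792 g; glucose 40.280 g

Working volume: 4.24 L.
soytone: 6.33 g/L × 4.24 L = 26.839 g
MOPS: 12 g/L × 4.24 L = 50.880 g
EDTA disodium salt: 0.146 g/L × 4.24 L = 0.619 g
sodium carbonate: 0.256 g/L × 4.24 L = 1.085 g
ammonium chloride: 6.41 g/L × 4.24 L = 27.178 g
peptone: 10.8 g/L × 4.24 L = 45.792 g
glucose: 9.5 g/L × 4.24 L = 40.280 g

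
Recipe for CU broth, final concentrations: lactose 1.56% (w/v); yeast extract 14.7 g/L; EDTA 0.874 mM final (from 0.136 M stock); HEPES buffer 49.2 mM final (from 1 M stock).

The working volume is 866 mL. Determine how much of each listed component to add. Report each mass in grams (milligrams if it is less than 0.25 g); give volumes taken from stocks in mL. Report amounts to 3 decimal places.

Target volume = 866 mL = 0.866 L.
lactose: 1.56 g per 100 mL × 866 mL ÷ 100 = 13.510 g
yeast extract: 14.7 g/L × 0.866 L = 12.730 g
EDTA: C1V1 = C2V2 → 0.874 mM × 866 mL ÷ 136 mM = 5.565 mL
HEPES buffer: C1V1 = C2V2 → 49.2 mM × 866 mL ÷ 1000 mM = 42.607 mL

lactose 13.510 g; yeast extract 12.730 g; EDTA 5.565 mL; HEPES buffer 42.607 mL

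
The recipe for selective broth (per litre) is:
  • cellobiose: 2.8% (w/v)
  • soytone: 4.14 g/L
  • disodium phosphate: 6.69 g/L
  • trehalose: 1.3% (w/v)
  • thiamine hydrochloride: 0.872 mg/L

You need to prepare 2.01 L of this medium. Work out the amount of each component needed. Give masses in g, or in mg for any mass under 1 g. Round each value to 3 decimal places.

Scale factor relative to 1 L: 2.01.
cellobiose: 2.8% w/v = 28 g/L → 28 × 2.01 L = 56.280 g
soytone: 4.14 g/L × 2.01 L = 8.321 g
disodium phosphate: 6.69 g/L × 2.01 L = 13.447 g
trehalose: 1.3 g per 100 mL × 2010 mL ÷ 100 = 26.130 g
thiamine hydrochloride: 0.872 mg/L × 2.01 L = 1.753 mg

cellobiose 56.280 g; soytone 8.321 g; disodium phosphate 13.447 g; trehalose 26.130 g; thiamine hydrochloride 1.753 mg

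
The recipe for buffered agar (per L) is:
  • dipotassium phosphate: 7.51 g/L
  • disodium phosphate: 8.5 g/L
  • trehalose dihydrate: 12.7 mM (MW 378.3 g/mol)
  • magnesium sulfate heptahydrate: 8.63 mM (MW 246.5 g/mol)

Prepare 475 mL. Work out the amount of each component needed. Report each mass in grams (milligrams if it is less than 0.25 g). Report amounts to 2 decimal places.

Working volume: 475 mL = 0.475 L.
dipotassium phosphate: 7.51 g/L × 0.475 L = 3.57 g
disodium phosphate: 8.5 g/L × 0.475 L = 4.04 g
trehalose dihydrate: 12.7 mmol/L × 378.3 g/mol × 0.475 L ÷ 1000 = 2.28 g
magnesium sulfate heptahydrate: 8.63 mmol/L × 246.5 g/mol × 0.475 L ÷ 1000 = 1.01 g

dipotassium phosphate 3.57 g; disodium phosphate 4.04 g; trehalose dihydrate 2.28 g; magnesium sulfate heptahydrate 1.01 g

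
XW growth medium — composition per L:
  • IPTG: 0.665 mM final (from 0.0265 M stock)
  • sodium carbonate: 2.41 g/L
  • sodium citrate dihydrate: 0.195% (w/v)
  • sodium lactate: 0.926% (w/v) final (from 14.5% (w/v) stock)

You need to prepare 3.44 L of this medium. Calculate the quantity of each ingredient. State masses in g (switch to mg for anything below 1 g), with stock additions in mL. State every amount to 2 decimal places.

IPTG 86.32 mL; sodium carbonate 8.29 g; sodium citrate dihydrate 6.71 g; sodium lactate 219.69 mL

Working volume: 3.44 L.
IPTG: V = C2·V2/C1 = 0.665 mM × 3440 mL ÷ 26.5 mM = 86.32 mL
sodium carbonate: 2.41 g/L × 3.44 L = 8.29 g
sodium citrate dihydrate: 0.195% w/v = 1.95 g/L → 1.95 × 3.44 L = 6.71 g
sodium lactate: V = C2·V2/C1 = 0.926% ÷ 14.5% × 3440 mL = 219.69 mL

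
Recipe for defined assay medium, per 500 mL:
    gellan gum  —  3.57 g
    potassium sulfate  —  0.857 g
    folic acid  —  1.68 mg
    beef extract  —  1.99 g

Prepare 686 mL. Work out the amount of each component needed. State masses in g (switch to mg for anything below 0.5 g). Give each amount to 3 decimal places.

Scale factor = 686 mL / 500 mL = 1.372.
gellan gum: 3.57 g × (686 mL / 500 mL) = 4.898 g
potassium sulfate: 0.857 g × (686 mL / 500 mL) = 1.176 g
folic acid: 1.68 mg × (686 mL / 500 mL) = 2.305 mg
beef extract: 1.99 g × (686 mL / 500 mL) = 2.730 g

gellan gum 4.898 g; potassium sulfate 1.176 g; folic acid 2.305 mg; beef extract 2.730 g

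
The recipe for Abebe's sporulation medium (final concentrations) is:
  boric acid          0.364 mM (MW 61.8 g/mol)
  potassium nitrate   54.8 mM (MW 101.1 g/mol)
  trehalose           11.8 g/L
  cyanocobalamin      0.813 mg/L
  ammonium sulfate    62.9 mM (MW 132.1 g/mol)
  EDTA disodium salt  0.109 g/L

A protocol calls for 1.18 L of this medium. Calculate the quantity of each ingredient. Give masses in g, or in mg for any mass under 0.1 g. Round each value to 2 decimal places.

Working volume: 1.18 L.
boric acid: 0.364 mmol/L × 61.8 mg/mmol × 1.18 L = 26.54 mg
potassium nitrate: 54.8 mmol/L × 101.1 g/mol × 1.18 L ÷ 1000 = 6.54 g
trehalose: 11.8 g/L × 1.18 L = 13.92 g
cyanocobalamin: 0.813 mg/L × 1.18 L = 0.96 mg
ammonium sulfate: 62.9 mmol/L × 132.1 g/mol × 1.18 L ÷ 1000 = 9.80 g
EDTA disodium salt: 0.109 g/L × 1.18 L = 0.13 g

boric acid 26.54 mg; potassium nitrate 6.54 g; trehalose 13.92 g; cyanocobalamin 0.96 mg; ammonium sulfate 9.80 g; EDTA disodium salt 0.13 g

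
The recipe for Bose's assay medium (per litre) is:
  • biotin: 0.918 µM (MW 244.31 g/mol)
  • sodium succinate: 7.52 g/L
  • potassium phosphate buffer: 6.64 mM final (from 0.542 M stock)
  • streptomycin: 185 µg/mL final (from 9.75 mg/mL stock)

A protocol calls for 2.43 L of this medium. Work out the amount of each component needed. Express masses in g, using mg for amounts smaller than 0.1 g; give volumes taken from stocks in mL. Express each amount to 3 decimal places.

Scale factor relative to 1 L: 2.43.
biotin: 0.918 µmol/L × 244.31 g/mol × 2.43 L ÷ 1000 = 0.545 mg
sodium succinate: 7.52 g/L × 2.43 L = 18.274 g
potassium phosphate buffer: C1V1 = C2V2 → 6.64 mM × 2430 mL ÷ 542 mM = 29.770 mL
streptomycin: V = C2·V2/C1 = 185 µg/mL × 2430 mL ÷ 9750 µg/mL = 46.108 mL

biotin 0.545 mg; sodium succinate 18.274 g; potassium phosphate buffer 29.770 mL; streptomycin 46.108 mL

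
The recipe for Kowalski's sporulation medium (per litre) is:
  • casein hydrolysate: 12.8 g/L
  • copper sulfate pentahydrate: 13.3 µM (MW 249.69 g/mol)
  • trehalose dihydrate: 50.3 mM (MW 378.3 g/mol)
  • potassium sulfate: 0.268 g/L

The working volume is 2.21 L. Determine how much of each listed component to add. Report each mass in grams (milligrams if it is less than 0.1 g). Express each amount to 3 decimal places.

Working volume: 2.21 L.
casein hydrolysate: 12.8 g/L × 2.21 L = 28.288 g
copper sulfate pentahydrate: 13.3 µmol/L × 249.69 g/mol × 2.21 L ÷ 1000 = 7.339 mg
trehalose dihydrate: 50.3 mmol/L × 378.3 g/mol × 2.21 L ÷ 1000 = 42.053 g
potassium sulfate: 0.268 g/L × 2.21 L = 0.592 g

casein hydrolysate 28.288 g; copper sulfate pentahydrate 7.339 mg; trehalose dihydrate 42.053 g; potassium sulfate 0.592 g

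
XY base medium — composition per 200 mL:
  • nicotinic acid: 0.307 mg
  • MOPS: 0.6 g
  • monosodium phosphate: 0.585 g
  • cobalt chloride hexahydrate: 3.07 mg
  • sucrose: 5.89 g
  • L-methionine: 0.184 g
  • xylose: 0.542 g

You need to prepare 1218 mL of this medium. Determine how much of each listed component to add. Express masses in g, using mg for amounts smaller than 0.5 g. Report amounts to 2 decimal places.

Ratio of target to recipe volume: 1218 / 200 = 6.09.
nicotinic acid: 0.307 mg × (1218 mL / 200 mL) = 1.87 mg
MOPS: 0.6 g × (1218 mL / 200 mL) = 3.65 g
monosodium phosphate: 0.585 g × (1218 mL / 200 mL) = 3.56 g
cobalt chloride hexahydrate: 3.07 mg × (1218 mL / 200 mL) = 18.70 mg
sucrose: 5.89 g × (1218 mL / 200 mL) = 35.87 g
L-methionine: 0.184 g × (1218 mL / 200 mL) = 1.12 g
xylose: 0.542 g × (1218 mL / 200 mL) = 3.30 g

nicotinic acid 1.87 mg; MOPS 3.65 g; monosodium phosphate 3.56 g; cobalt chloride hexahydrate 18.70 mg; sucrose 35.87 g; L-methionine 1.12 g; xylose 3.30 g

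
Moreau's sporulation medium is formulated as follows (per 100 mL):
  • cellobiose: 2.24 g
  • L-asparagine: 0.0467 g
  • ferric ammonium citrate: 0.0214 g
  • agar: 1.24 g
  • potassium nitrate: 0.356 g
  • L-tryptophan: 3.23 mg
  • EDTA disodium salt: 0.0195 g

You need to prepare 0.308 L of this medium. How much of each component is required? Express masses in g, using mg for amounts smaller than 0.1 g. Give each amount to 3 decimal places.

cellobiose 6.899 g; L-asparagine 0.144 g; ferric ammonium citrate 65.912 mg; agar 3.819 g; potassium nitrate 1.096 g; L-tryptophan 9.948 mg; EDTA disodium salt 60.060 mg

Scale factor = 308 mL / 100 mL = 3.08.
cellobiose: 2.24 g × (308 mL / 100 mL) = 6.899 g
L-asparagine: 0.0467 g × (308 mL / 100 mL) = 0.144 g
ferric ammonium citrate: 0.0214 g × (308 mL / 100 mL) = 0.065912 g = 65.912 mg
agar: 1.24 g × (308 mL / 100 mL) = 3.819 g
potassium nitrate: 0.356 g × (308 mL / 100 mL) = 1.096 g
L-tryptophan: 3.23 mg × (308 mL / 100 mL) = 9.948 mg
EDTA disodium salt: 0.0195 g × (308 mL / 100 mL) = 0.06006 g = 60.060 mg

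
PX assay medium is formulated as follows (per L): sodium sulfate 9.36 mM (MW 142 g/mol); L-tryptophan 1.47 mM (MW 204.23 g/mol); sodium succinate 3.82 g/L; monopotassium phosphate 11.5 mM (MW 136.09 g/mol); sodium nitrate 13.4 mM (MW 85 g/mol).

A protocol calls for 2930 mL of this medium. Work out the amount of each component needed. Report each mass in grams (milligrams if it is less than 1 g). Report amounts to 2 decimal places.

sodium sulfate 3.89 g; L-tryptophan 879.64 mg; sodium succinate 11.19 g; monopotassium phosphate 4.59 g; sodium nitrate 3.34 g

Scale factor relative to 1 L: 2.93.
sodium sulfate: 9.36 mmol/L × 142 g/mol × 2.93 L ÷ 1000 = 3.89 g
L-tryptophan: 1.47 mmol/L × 204.23 mg/mmol × 2.93 L = 879.64 mg
sodium succinate: 3.82 g/L × 2.93 L = 11.19 g
monopotassium phosphate: 11.5 mmol/L × 136.09 g/mol × 2.93 L ÷ 1000 = 4.59 g
sodium nitrate: 13.4 mmol/L × 85 g/mol × 2.93 L ÷ 1000 = 3.34 g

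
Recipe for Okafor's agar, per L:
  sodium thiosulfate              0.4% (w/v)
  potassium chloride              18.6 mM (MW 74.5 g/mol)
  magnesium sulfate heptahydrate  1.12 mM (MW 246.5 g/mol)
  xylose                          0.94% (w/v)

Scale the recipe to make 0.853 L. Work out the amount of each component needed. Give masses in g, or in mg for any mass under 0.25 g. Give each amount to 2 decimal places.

sodium thiosulfate 3.41 g; potassium chloride 1.18 g; magnesium sulfate heptahydrate 235.50 mg; xylose 8.02 g

Working volume: 0.853 L.
sodium thiosulfate: 0.4% w/v = 4 g/L → 4 × 0.853 L = 3.41 g
potassium chloride: 18.6 mmol/L × 74.5 g/mol × 0.853 L ÷ 1000 = 1.18 g
magnesium sulfate heptahydrate: 1.12 mmol/L × 246.5 mg/mmol × 0.853 L = 235.50 mg
xylose: 0.94 g per 100 mL × 853 mL ÷ 100 = 8.02 g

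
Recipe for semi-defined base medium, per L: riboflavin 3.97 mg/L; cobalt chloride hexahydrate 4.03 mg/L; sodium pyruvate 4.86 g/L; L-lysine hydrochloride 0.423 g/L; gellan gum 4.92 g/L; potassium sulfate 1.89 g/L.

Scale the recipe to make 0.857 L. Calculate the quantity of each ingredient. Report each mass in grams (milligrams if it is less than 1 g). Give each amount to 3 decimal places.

riboflavin 3.402 mg; cobalt chloride hexahydrate 3.454 mg; sodium pyruvate 4.165 g; L-lysine hydrochloride 362.511 mg; gellan gum 4.216 g; potassium sulfate 1.620 g

Scale factor relative to 1 L: 0.857.
riboflavin: 3.97 mg/L × 0.857 L = 3.402 mg
cobalt chloride hexahydrate: 4.03 mg/L × 0.857 L = 3.454 mg
sodium pyruvate: 4.86 g/L × 0.857 L = 4.165 g
L-lysine hydrochloride: 0.423 g/L × 0.857 L = 0.362511 g = 362.511 mg
gellan gum: 4.92 g/L × 0.857 L = 4.216 g
potassium sulfate: 1.89 g/L × 0.857 L = 1.620 g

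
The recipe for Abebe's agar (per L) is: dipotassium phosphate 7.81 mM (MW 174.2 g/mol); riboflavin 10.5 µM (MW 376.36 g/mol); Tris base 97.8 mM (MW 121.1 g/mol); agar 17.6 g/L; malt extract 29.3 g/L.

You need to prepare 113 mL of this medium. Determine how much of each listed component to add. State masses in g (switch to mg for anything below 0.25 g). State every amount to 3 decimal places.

dipotassium phosphate 153.737 mg; riboflavin 0.447 mg; Tris base 1.338 g; agar 1.989 g; malt extract 3.311 g

Target volume = 113 mL = 0.113 L.
dipotassium phosphate: 7.81 mmol/L × 174.2 mg/mmol × 0.113 L = 153.737 mg
riboflavin: 10.5 µmol/L × 376.36 g/mol × 0.113 L ÷ 1000 = 0.447 mg
Tris base: 97.8 mmol/L × 121.1 g/mol × 0.113 L ÷ 1000 = 1.338 g
agar: 17.6 g/L × 0.113 L = 1.989 g
malt extract: 29.3 g/L × 0.113 L = 3.311 g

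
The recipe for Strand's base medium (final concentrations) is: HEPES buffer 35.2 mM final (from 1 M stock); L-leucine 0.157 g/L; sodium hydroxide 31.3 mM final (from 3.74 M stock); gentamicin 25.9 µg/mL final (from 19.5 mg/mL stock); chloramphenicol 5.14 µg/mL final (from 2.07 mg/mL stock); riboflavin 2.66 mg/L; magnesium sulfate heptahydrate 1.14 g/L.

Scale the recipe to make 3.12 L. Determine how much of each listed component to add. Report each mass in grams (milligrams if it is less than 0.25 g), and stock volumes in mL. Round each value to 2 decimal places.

HEPES buffer 109.82 mL; L-leucine 0.49 g; sodium hydroxide 26.11 mL; gentamicin 4.14 mL; chloramphenicol 7.75 mL; riboflavin 8.30 mg; magnesium sulfate heptahydrate 3.56 g

Working volume: 3.12 L.
HEPES buffer: V = C2·V2/C1 = 35.2 mM × 3120 mL ÷ 1000 mM = 109.82 mL
L-leucine: 0.157 g/L × 3.12 L = 0.49 g
sodium hydroxide: V = C2·V2/C1 = 31.3 mM × 3120 mL ÷ 3740 mM = 26.11 mL
gentamicin: dilute stock: 25.9 µg/mL × 3120 mL ÷ 19500 µg/mL = 4.14 mL
chloramphenicol: dilute stock: 5.14 µg/mL × 3120 mL ÷ 2070 µg/mL = 7.75 mL
riboflavin: 2.66 mg/L × 3.12 L = 8.30 mg
magnesium sulfate heptahydrate: 1.14 g/L × 3.12 L = 3.56 g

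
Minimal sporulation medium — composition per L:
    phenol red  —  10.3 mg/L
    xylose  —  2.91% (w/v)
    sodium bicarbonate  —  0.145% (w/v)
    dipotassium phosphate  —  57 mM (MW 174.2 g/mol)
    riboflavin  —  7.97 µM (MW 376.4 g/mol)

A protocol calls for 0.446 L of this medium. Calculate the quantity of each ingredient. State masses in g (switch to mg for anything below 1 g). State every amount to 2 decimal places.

phenol red 4.59 mg; xylose 12.98 g; sodium bicarbonate 646.70 mg; dipotassium phosphate 4.43 g; riboflavin 1.34 mg

Working volume: 0.446 L.
phenol red: 10.3 mg/L × 0.446 L = 4.59 mg
xylose: 2.91 g per 100 mL × 446 mL ÷ 100 = 12.98 g
sodium bicarbonate: 0.145 g per 100 mL × 446 mL ÷ 100 = 0.6467 g = 646.70 mg
dipotassium phosphate: 57 mmol/L × 174.2 g/mol × 0.446 L ÷ 1000 = 4.43 g
riboflavin: 7.97 µmol/L × 376.4 g/mol × 0.446 L ÷ 1000 = 1.34 mg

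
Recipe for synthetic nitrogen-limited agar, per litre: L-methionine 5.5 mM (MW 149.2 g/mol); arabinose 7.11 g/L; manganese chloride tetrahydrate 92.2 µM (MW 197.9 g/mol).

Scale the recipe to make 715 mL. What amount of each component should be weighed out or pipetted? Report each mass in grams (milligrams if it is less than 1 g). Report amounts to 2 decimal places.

L-methionine 586.73 mg; arabinose 5.08 g; manganese chloride tetrahydrate 13.05 mg

Working volume: 715 mL = 0.715 L.
L-methionine: 5.5 mmol/L × 149.2 mg/mmol × 0.715 L = 586.73 mg
arabinose: 7.11 g/L × 0.715 L = 5.08 g
manganese chloride tetrahydrate: 92.2 µmol/L × 197.9 g/mol × 0.715 L ÷ 1000 = 13.05 mg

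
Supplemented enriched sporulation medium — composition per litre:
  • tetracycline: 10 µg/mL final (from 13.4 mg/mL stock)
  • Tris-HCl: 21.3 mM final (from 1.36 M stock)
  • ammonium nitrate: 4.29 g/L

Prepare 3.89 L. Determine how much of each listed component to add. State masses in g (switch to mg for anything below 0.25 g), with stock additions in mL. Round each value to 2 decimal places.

Working volume: 3.89 L.
tetracycline: V = C2·V2/C1 = 10 µg/mL × 3890 mL ÷ 13400 µg/mL = 2.90 mL
Tris-HCl: C1V1 = C2V2 → 21.3 mM × 3890 mL ÷ 1360 mM = 60.92 mL
ammonium nitrate: 4.29 g/L × 3.89 L = 16.69 g

tetracycline 2.90 mL; Tris-HCl 60.92 mL; ammonium nitrate 16.69 g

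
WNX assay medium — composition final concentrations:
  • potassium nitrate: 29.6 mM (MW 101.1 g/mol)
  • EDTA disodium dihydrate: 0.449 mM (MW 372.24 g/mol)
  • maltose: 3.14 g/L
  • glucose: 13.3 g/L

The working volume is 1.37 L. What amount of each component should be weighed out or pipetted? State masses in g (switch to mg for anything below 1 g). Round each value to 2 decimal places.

potassium nitrate 4.10 g; EDTA disodium dihydrate 228.98 mg; maltose 4.30 g; glucose 18.22 g

Scale factor relative to 1 L: 1.37.
potassium nitrate: 29.6 mmol/L × 101.1 g/mol × 1.37 L ÷ 1000 = 4.10 g
EDTA disodium dihydrate: 0.449 mmol/L × 372.24 mg/mmol × 1.37 L = 228.98 mg
maltose: 3.14 g/L × 1.37 L = 4.30 g
glucose: 13.3 g/L × 1.37 L = 18.22 g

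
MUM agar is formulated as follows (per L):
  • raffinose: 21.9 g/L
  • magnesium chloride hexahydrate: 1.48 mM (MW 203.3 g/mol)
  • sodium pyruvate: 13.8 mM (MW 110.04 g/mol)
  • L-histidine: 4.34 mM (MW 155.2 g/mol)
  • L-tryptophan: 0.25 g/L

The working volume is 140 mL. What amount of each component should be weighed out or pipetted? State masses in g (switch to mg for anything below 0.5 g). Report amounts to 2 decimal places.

Working volume: 140 mL = 0.14 L.
raffinose: 21.9 g/L × 0.14 L = 3.07 g
magnesium chloride hexahydrate: 1.48 mmol/L × 203.3 mg/mmol × 0.14 L = 42.12 mg
sodium pyruvate: 13.8 mmol/L × 110.04 mg/mmol × 0.14 L = 212.60 mg
L-histidine: 4.34 mmol/L × 155.2 mg/mmol × 0.14 L = 94.30 mg
L-tryptophan: 0.25 g/L × 0.14 L = 0.035 g = 35.00 mg

raffinose 3.07 g; magnesium chloride hexahydrate 42.12 mg; sodium pyruvate 212.60 mg; L-histidine 94.30 mg; L-tryptophan 35.00 mg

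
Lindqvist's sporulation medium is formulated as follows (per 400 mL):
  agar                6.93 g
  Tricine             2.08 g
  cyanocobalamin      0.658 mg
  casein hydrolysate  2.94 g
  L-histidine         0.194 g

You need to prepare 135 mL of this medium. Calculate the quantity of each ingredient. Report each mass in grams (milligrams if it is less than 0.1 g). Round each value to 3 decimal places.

Scale factor = 135 mL / 400 mL = 0.3375.
agar: 6.93 g × (135 mL / 400 mL) = 2.339 g
Tricine: 2.08 g × (135 mL / 400 mL) = 0.702 g
cyanocobalamin: 0.658 mg × (135 mL / 400 mL) = 0.222 mg
casein hydrolysate: 2.94 g × (135 mL / 400 mL) = 0.992 g
L-histidine: 0.194 g × (135 mL / 400 mL) = 0.065475 g = 65.475 mg

agar 2.339 g; Tricine 0.702 g; cyanocobalamin 0.222 mg; casein hydrolysate 0.992 g; L-histidine 65.475 mg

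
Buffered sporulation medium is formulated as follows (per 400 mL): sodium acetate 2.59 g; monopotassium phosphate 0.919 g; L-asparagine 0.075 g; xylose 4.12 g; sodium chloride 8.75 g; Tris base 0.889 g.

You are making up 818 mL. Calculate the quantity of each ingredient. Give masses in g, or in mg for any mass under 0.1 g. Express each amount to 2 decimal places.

sodium acetate 5.30 g; monopotassium phosphate 1.88 g; L-asparagine 0.15 g; xylose 8.43 g; sodium chloride 17.89 g; Tris base 1.82 g

Ratio of target to recipe volume: 818 / 400 = 2.045.
sodium acetate: 2.59 g × (818 mL / 400 mL) = 5.30 g
monopotassium phosphate: 0.919 g × (818 mL / 400 mL) = 1.88 g
L-asparagine: 0.075 g × (818 mL / 400 mL) = 0.15 g
xylose: 4.12 g × (818 mL / 400 mL) = 8.43 g
sodium chloride: 8.75 g × (818 mL / 400 mL) = 17.89 g
Tris base: 0.889 g × (818 mL / 400 mL) = 1.82 g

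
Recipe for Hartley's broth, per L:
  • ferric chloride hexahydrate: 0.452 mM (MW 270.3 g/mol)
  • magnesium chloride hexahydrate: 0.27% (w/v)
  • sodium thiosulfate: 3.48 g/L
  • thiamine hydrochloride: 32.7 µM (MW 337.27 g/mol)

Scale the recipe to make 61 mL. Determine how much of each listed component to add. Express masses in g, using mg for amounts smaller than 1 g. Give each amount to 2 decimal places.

ferric chloride hexahydrate 7.45 mg; magnesium chloride hexahydrate 164.70 mg; sodium thiosulfate 212.28 mg; thiamine hydrochloride 0.67 mg

Scale factor relative to 1 L: 0.061.
ferric chloride hexahydrate: 0.452 mmol/L × 270.3 mg/mmol × 0.061 L = 7.45 mg
magnesium chloride hexahydrate: 0.27% w/v = 2.7 g/L → 2.7 × 0.061 L = 0.1647 g = 164.70 mg
sodium thiosulfate: 3.48 g/L × 0.061 L = 0.21228 g = 212.28 mg
thiamine hydrochloride: 32.7 µmol/L × 337.27 g/mol × 0.061 L ÷ 1000 = 0.67 mg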